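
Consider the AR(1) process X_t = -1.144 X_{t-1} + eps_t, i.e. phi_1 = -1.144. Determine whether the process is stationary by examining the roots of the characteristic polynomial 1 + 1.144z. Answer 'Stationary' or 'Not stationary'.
\text{Not stationary}

The AR(p) characteristic polynomial is P(z) = 1 + 1.144z.
Stationarity requires all roots to lie outside the unit circle, i.e. |z| > 1 for every root.
This is linear in z: 1 + (1.144) z = 0  =>  z = -1/(1.144) = -0.874126,  |z| = 0.874126.
Moduli of all roots: 0.8741.
All moduli strictly greater than 1? No.
Verdict: Not stationary.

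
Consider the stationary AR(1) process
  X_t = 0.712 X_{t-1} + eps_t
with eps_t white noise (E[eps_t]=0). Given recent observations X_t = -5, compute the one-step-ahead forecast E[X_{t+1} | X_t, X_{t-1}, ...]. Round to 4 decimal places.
E[X_{t+1} \mid \mathcal F_t] = -3.5600

For an AR(p) model X_t = c + sum_i phi_i X_{t-i} + eps_t, the
one-step-ahead conditional mean is
  E[X_{t+1} | X_t, ...] = c + sum_i phi_i X_{t+1-i}.
Substitute known values:
  E[X_{t+1} | ...] = (0.712) * (-5)
                   = -3.5600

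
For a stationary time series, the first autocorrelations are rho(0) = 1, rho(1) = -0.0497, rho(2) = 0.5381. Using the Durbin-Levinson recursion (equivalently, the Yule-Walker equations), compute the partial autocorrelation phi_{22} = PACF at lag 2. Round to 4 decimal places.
\phi_{22} = 0.5370

The PACF at lag k is phi_{kk}, the last component of the solution
to the Yule-Walker system G_k phi = r_k where
  (G_k)_{ij} = rho(|i - j|), (r_k)_i = rho(i), i,j = 1..k.
Equivalently, Durbin-Levinson gives phi_{kk} iteratively:
  phi_{11} = rho(1)
  phi_{kk} = [rho(k) - sum_{j=1..k-1} phi_{k-1,j} rho(k-j)]
            / [1 - sum_{j=1..k-1} phi_{k-1,j} rho(j)],
  phi_{k,j} = phi_{k-1,j} - phi_{kk} phi_{k-1,k-j},  j = 1..k-1.
Step k = 1:
  phi_11 = rho(1) = -0.0497.
Step k = 2:
  phi_22 = [rho(2) - phi_11 rho(1)] / [1 - phi_11 rho(1)] = [0.5381 - (-0.0497)(-0.0497)] / [1 - (-0.0497)(-0.0497)]
         = 0.53562991 / 0.99752991 = 0.537.
Therefore phi_{22} = 0.5370.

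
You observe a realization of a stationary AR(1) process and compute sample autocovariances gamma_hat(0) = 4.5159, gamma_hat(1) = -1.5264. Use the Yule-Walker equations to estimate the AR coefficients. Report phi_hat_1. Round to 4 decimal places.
\hat\phi_{1} = -0.3380

The Yule-Walker equations for an AR(p) process read, in matrix form,
  Gamma_p phi = r_p,   with   (Gamma_p)_{ij} = gamma(|i - j|),
                       (r_p)_i = gamma(i),   i,j = 1..p.
Substitute the sample gammas (Toeplitz matrix and right-hand side of size 1):
  Gamma_p = [[4.5159]]
  r_p     = [-1.5264]
With p = 1 this is the single equation gamma(0) phi_1 = gamma(1):
  phi_hat_1 = gamma(1) / gamma(0) = -1.5264 / 4.5159 = -0.3380.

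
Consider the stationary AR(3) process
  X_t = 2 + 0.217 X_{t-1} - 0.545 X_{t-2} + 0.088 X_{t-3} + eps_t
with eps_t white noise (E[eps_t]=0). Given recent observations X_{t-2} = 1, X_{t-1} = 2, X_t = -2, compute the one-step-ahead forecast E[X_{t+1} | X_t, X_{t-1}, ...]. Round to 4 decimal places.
E[X_{t+1} \mid \mathcal F_t] = 0.5640

For an AR(p) model X_t = c + sum_i phi_i X_{t-i} + eps_t, the
one-step-ahead conditional mean is
  E[X_{t+1} | X_t, ...] = c + sum_i phi_i X_{t+1-i}.
Substitute known values:
  E[X_{t+1} | ...] = 2 + (0.217) * (-2) + (-0.545) * (2) + (0.088) * (1)
                   = 0.5640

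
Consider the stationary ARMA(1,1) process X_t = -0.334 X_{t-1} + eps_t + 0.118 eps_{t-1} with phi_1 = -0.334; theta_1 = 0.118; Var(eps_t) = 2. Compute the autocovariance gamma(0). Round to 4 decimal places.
\gamma(0) = 2.1050

Multiply the model equation by X_{t-k} and take expectations. With theta_0 = psi_0 = 1 and psi_j the MA(infinity) weights, this gives
  gamma(k) - sum_i phi_i gamma(k-i) = c_k,
  c_k = sigma^2 * sum_{j=k..q} theta_j psi_{j-k}   (c_k = 0 for k > q),
using gamma(-m) = gamma(m).
psi-weights needed (psi_j = theta_j + sum_i phi_i psi_{j-i}):
  psi_1 = theta_1 + phi_1 = 0.118 + (-0.334) = -0.216
Right-hand sides:
  c_0 = sigma^2 (1 + theta_1 psi_1) = 2 * (1 + (0.118)(-0.216)) = 2 * 0.974512 = 1.949024
  c_1 = sigma^2 theta_1 = 2 * (0.118) = 0.236
  c_2 = 0
Equations for k = 0 and k = 1 (AR order 1):
  gamma(0) = phi_1 gamma(1) + c_0
  gamma(1) = phi_1 gamma(0) + c_1
Substituting the second into the first: gamma(0) (1 - phi_1^2) = c_0 + phi_1 c_1, so
  gamma(0) = (c_0 + phi_1 c_1) / (1 - phi_1^2) = (1.949024 + (-0.334)(0.236)) / (1 - (-0.334)^2) = 1.8702 / 0.888444 = 2.105029.
Therefore gamma(0) = 2.1050 (to 4 decimal places).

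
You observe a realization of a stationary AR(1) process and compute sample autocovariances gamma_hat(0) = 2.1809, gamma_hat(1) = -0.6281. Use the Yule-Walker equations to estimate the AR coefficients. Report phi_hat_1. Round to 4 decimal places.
\hat\phi_{1} = -0.2880

The Yule-Walker equations for an AR(p) process read, in matrix form,
  Gamma_p phi = r_p,   with   (Gamma_p)_{ij} = gamma(|i - j|),
                       (r_p)_i = gamma(i),   i,j = 1..p.
Substitute the sample gammas (Toeplitz matrix and right-hand side of size 1):
  Gamma_p = [[2.1809]]
  r_p     = [-0.6281]
With p = 1 this is the single equation gamma(0) phi_1 = gamma(1):
  phi_hat_1 = gamma(1) / gamma(0) = -0.6281 / 2.1809 = -0.2880.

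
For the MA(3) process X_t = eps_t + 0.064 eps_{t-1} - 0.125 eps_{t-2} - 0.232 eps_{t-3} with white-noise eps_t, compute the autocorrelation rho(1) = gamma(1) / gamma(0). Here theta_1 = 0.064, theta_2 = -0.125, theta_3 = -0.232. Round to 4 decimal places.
\rho(1) = 0.0792

For an MA(q) process with theta_0 = 1, the autocovariance is
  gamma(k) = sigma^2 * sum_{i=0..q-k} theta_i * theta_{i+k},
and rho(k) = gamma(k) / gamma(0). Sigma^2 cancels.
  numerator   = (1)*(0.064) + (0.064)*(-0.125) + (-0.125)*(-0.232) = 0.085.
  denominator = (1)^2 + (0.064)^2 + (-0.125)^2 + (-0.232)^2 = 1.073545.
  rho(1) = 0.085 / 1.073545 = 0.0792.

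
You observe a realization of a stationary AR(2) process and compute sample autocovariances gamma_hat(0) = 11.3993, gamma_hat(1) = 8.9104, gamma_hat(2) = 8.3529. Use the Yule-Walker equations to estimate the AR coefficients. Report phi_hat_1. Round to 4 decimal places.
\hat\phi_{1} = 0.5370

The Yule-Walker equations for an AR(p) process read, in matrix form,
  Gamma_p phi = r_p,   with   (Gamma_p)_{ij} = gamma(|i - j|),
                       (r_p)_i = gamma(i),   i,j = 1..p.
Substitute the sample gammas (Toeplitz matrix and right-hand side of size 2):
  Gamma_p = [[11.3993, 8.9104], [8.9104, 11.3993]]
  r_p     = [8.9104, 8.3529]
Written out:
  11.3993 phi_1 + 8.9104 phi_2 = 8.9104
  8.9104 phi_1 + 11.3993 phi_2 = 8.3529
Solve by Cramer's rule:
  det = gamma(0)^2 - gamma(1)^2 = (11.3993)^2 - (8.9104)^2 = 129.94404049 - 79.39522816 = 50.54881233
  phi_hat_1 = [gamma(1) gamma(0) - gamma(1) gamma(2)] / det = [(8.9104)(11.3993) - (8.9104)(8.3529)] / 50.54881233 = 27.14464256 / 50.54881233 = 0.537
  phi_hat_2 = [gamma(0) gamma(2) - gamma(1)^2] / det = [(11.3993)(8.3529) - (8.9104)^2] / 50.54881233 = 15.82198481 / 50.54881233 = 0.313
So phi_hat = [0.5370, 0.3130].
Therefore phi_hat_1 = 0.5370.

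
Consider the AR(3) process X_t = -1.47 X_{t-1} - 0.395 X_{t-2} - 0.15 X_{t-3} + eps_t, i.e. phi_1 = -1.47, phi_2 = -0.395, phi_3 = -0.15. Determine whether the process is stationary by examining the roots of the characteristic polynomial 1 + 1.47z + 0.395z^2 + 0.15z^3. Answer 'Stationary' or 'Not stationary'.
\text{Not stationary}

The AR(p) characteristic polynomial is P(z) = 1 + 1.47z + 0.395z^2 + 0.15z^3.
Stationarity requires all roots to lie outside the unit circle, i.e. |z| > 1 for every root.
Degree 3: look for a simple real root z0 first, then factor out (1 - z/z0) and solve the remaining quadratic.
Testing z0 = -0.8: P(-0.8) = 1 + (1.47)(-0.8) + (0.395)(-0.8)^2 + (0.15)(-0.8)^3
  = 1 + (-1.176) + (0.2528) + (-0.0768) = 0.  So z_0 = -0.8 is a root, |z_0| = 0.8.
Divide out the factor (1 + 1.25 z) = (1 - z/z0) (since 1/z0 = -1.25):
  P(z) = (1 + 1.25 z)(1 + (0.22) z + (0.12) z^2)
  [check: z-coef 0.22 - (-1.25) = 1.47; z^2-coef 0.12 - (-1.25)(0.22) = 0.395; z^3-coef -(-1.25)(0.12) = 0.15.]
Remaining roots from the quadratic factor 1 + (0.22) z + (0.12) z^2:
  Set 1 + (0.22) z + (0.12) z^2 = 0, i.e. a z^2 + b z + c = 0 with a = 0.12, b = 0.22, c = 1.
  Discriminant D = b^2 - 4ac = (0.22)^2 - 4*(0.12)*1 = 0.0484 - (0.48) = -0.4316.
  D < 0, so the roots are the complex-conjugate pair z = (-b +/- i sqrt(-D)) / (2a) = -0.9167 +/- 2.7373i.
  For a conjugate pair |z|^2 = z * conj(z) = (product of roots) = c/a = 1/(0.12) = 8.333333, so |z| = sqrt(8.333333) = 2.8868 for both roots.
Moduli of all roots: 0.8000, 2.8868, 2.8868.
All moduli strictly greater than 1? No.
Verdict: Not stationary.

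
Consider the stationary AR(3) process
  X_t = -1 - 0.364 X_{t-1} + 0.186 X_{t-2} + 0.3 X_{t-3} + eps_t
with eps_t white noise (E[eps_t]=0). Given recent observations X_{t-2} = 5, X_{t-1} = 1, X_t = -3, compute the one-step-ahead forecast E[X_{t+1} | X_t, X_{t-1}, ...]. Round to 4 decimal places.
E[X_{t+1} \mid \mathcal F_t] = 1.7780

For an AR(p) model X_t = c + sum_i phi_i X_{t-i} + eps_t, the
one-step-ahead conditional mean is
  E[X_{t+1} | X_t, ...] = c + sum_i phi_i X_{t+1-i}.
Substitute known values:
  E[X_{t+1} | ...] = -1 + (-0.364) * (-3) + (0.186) * (1) + (0.3) * (5)
                   = 1.7780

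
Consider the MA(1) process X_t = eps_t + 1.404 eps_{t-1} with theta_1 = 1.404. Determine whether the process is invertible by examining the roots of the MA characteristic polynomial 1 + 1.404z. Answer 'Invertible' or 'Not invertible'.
\text{Not invertible}

The MA(q) characteristic polynomial is P(z) = 1 + 1.404z.
Invertibility requires all roots to lie outside the unit circle, i.e. |z| > 1 for every root.
This is linear in z: 1 + (1.404) z = 0  =>  z = -1/(1.404) = -0.712251,  |z| = 0.712251.
Moduli of all roots: 0.7123.
All moduli strictly greater than 1? No.
Verdict: Not invertible.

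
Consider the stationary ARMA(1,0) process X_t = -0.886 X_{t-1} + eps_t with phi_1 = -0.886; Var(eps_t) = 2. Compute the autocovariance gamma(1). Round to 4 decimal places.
\gamma(1) = -8.2417

Multiply the model equation by X_{t-k} and take expectations. With theta_0 = psi_0 = 1 and psi_j the MA(infinity) weights, this gives
  gamma(k) - sum_i phi_i gamma(k-i) = c_k,
  c_k = sigma^2 * sum_{j=k..q} theta_j psi_{j-k}   (c_k = 0 for k > q),
using gamma(-m) = gamma(m).
Pure AR (q = 0): c_0 = sigma^2 = 2, c_k = 0 for k >= 1.
Equations for k = 0 and k = 1 (AR order 1):
  gamma(0) = phi_1 gamma(1) + c_0
  gamma(1) = phi_1 gamma(0) + c_1
Substituting the second into the first: gamma(0) (1 - phi_1^2) = c_0 + phi_1 c_1, so
  gamma(0) = c_0 / (1 - phi_1^2) = 2 / (1 - (-0.886)^2) = 2 / 0.215004 = 9.302153.
  gamma(1) = phi_1 gamma(0) = (-0.886)(9.302153) = -8.241707.
Therefore gamma(1) = -8.2417 (to 4 decimal places).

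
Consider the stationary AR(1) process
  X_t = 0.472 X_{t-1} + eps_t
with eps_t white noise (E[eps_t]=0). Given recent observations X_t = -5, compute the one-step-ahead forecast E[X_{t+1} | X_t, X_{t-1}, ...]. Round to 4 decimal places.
E[X_{t+1} \mid \mathcal F_t] = -2.3600

For an AR(p) model X_t = c + sum_i phi_i X_{t-i} + eps_t, the
one-step-ahead conditional mean is
  E[X_{t+1} | X_t, ...] = c + sum_i phi_i X_{t+1-i}.
Substitute known values:
  E[X_{t+1} | ...] = (0.472) * (-5)
                   = -2.3600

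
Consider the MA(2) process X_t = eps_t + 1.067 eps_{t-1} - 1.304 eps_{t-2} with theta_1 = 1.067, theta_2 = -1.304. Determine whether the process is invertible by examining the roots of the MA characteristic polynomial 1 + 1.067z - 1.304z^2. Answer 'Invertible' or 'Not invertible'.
\text{Not invertible}

The MA(q) characteristic polynomial is P(z) = 1 + 1.067z - 1.304z^2.
Invertibility requires all roots to lie outside the unit circle, i.e. |z| > 1 for every root.
Set 1 + (1.067) z + (-1.304) z^2 = 0, i.e. a z^2 + b z + c = 0 with a = -1.304, b = 1.067, c = 1.
Discriminant D = b^2 - 4ac = (1.067)^2 - 4*(-1.304)*1 = 1.138489 - (-5.216) = 6.354489.
D >= 0, so the roots are real: z = (-b +/- sqrt(D)) / (2a) = (-1.067 +/- 2.520811) / (-2.608).
  z_1 = (-1.067 + 2.520811) / (-2.608) = -0.5574,   |z_1| = 0.5574.
  z_2 = (-1.067 - 2.520811) / (-2.608) = 1.3757,   |z_2| = 1.3757.
Moduli of all roots: 0.5574, 1.3757.
All moduli strictly greater than 1? No.
Verdict: Not invertible.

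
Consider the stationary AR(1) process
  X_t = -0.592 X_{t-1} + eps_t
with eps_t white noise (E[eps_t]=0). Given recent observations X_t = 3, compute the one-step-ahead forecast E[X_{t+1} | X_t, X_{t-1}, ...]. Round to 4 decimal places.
E[X_{t+1} \mid \mathcal F_t] = -1.7760

For an AR(p) model X_t = c + sum_i phi_i X_{t-i} + eps_t, the
one-step-ahead conditional mean is
  E[X_{t+1} | X_t, ...] = c + sum_i phi_i X_{t+1-i}.
Substitute known values:
  E[X_{t+1} | ...] = (-0.592) * (3)
                   = -1.7760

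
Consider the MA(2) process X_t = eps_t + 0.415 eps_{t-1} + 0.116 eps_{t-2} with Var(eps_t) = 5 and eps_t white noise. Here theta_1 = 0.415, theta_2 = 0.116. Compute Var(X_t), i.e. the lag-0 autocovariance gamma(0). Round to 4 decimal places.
\gamma(0) = 5.9284

For an MA(q) process X_t = eps_t + sum_i theta_i eps_{t-i} with
Var(eps_t) = sigma^2, the variance is
  gamma(0) = sigma^2 * (1 + sum_i theta_i^2).
  sum_i theta_i^2 = (0.415)^2 + (0.116)^2 = 0.172225 + 0.013456 = 0.185681.
  gamma(0) = 5 * (1 + 0.185681) = 5 * 1.185681 = 5.928405, which rounds to 5.9284.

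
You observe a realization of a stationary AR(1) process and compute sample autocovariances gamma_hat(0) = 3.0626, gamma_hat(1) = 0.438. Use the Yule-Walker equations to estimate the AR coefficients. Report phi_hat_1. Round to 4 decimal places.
\hat\phi_{1} = 0.1430

The Yule-Walker equations for an AR(p) process read, in matrix form,
  Gamma_p phi = r_p,   with   (Gamma_p)_{ij} = gamma(|i - j|),
                       (r_p)_i = gamma(i),   i,j = 1..p.
Substitute the sample gammas (Toeplitz matrix and right-hand side of size 1):
  Gamma_p = [[3.0626]]
  r_p     = [0.438]
With p = 1 this is the single equation gamma(0) phi_1 = gamma(1):
  phi_hat_1 = gamma(1) / gamma(0) = 0.438 / 3.0626 = 0.1430.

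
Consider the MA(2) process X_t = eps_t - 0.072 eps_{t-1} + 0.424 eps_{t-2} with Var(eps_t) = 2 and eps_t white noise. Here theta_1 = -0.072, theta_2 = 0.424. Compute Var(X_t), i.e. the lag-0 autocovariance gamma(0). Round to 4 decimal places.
\gamma(0) = 2.3699

For an MA(q) process X_t = eps_t + sum_i theta_i eps_{t-i} with
Var(eps_t) = sigma^2, the variance is
  gamma(0) = sigma^2 * (1 + sum_i theta_i^2).
  sum_i theta_i^2 = (-0.072)^2 + (0.424)^2 = 0.005184 + 0.179776 = 0.18496.
  gamma(0) = 2 * (1 + 0.18496) = 2 * 1.18496 = 2.36992, which rounds to 2.3699.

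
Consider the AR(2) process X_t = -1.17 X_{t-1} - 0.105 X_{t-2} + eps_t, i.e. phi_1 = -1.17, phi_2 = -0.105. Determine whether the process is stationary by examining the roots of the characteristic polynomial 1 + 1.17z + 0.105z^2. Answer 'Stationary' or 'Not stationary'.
\text{Not stationary}

The AR(p) characteristic polynomial is P(z) = 1 + 1.17z + 0.105z^2.
Stationarity requires all roots to lie outside the unit circle, i.e. |z| > 1 for every root.
Set 1 + (1.17) z + (0.105) z^2 = 0, i.e. a z^2 + b z + c = 0 with a = 0.105, b = 1.17, c = 1.
Discriminant D = b^2 - 4ac = (1.17)^2 - 4*(0.105)*1 = 1.3689 - (0.42) = 0.9489.
D >= 0, so the roots are real: z = (-b +/- sqrt(D)) / (2a) = (-1.17 +/- 0.974115) / (0.21).
  z_1 = (-1.17 + 0.974115) / (0.21) = -0.9328,   |z_1| = 0.9328.
  z_2 = (-1.17 - 0.974115) / (0.21) = -10.2101,   |z_2| = 10.2101.
Moduli of all roots: 0.9328, 10.2101.
All moduli strictly greater than 1? No.
Verdict: Not stationary.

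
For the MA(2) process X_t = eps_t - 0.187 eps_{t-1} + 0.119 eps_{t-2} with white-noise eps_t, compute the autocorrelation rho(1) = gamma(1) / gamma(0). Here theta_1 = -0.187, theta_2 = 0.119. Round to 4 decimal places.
\rho(1) = -0.1995

For an MA(q) process with theta_0 = 1, the autocovariance is
  gamma(k) = sigma^2 * sum_{i=0..q-k} theta_i * theta_{i+k},
and rho(k) = gamma(k) / gamma(0). Sigma^2 cancels.
  numerator   = (1)*(-0.187) + (-0.187)*(0.119) = -0.209253.
  denominator = (1)^2 + (-0.187)^2 + (0.119)^2 = 1.04913.
  rho(1) = -0.209253 / 1.04913 = -0.1995.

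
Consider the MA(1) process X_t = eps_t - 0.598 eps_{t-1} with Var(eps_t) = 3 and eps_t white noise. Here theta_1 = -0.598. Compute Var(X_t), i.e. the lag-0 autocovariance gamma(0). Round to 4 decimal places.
\gamma(0) = 4.0728

For an MA(q) process X_t = eps_t + sum_i theta_i eps_{t-i} with
Var(eps_t) = sigma^2, the variance is
  gamma(0) = sigma^2 * (1 + sum_i theta_i^2).
  sum_i theta_i^2 = (-0.598)^2 = 0.357604.
  gamma(0) = 3 * (1 + 0.357604) = 3 * 1.357604 = 4.072812, which rounds to 4.0728.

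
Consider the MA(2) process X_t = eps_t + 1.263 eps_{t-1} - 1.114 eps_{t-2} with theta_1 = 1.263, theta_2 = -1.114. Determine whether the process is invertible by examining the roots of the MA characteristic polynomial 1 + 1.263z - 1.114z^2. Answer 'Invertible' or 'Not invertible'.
\text{Not invertible}

The MA(q) characteristic polynomial is P(z) = 1 + 1.263z - 1.114z^2.
Invertibility requires all roots to lie outside the unit circle, i.e. |z| > 1 for every root.
Set 1 + (1.263) z + (-1.114) z^2 = 0, i.e. a z^2 + b z + c = 0 with a = -1.114, b = 1.263, c = 1.
Discriminant D = b^2 - 4ac = (1.263)^2 - 4*(-1.114)*1 = 1.595169 - (-4.456) = 6.051169.
D >= 0, so the roots are real: z = (-b +/- sqrt(D)) / (2a) = (-1.263 +/- 2.459912) / (-2.228).
  z_1 = (-1.263 + 2.459912) / (-2.228) = -0.5372,   |z_1| = 0.5372.
  z_2 = (-1.263 - 2.459912) / (-2.228) = 1.671,   |z_2| = 1.671.
Moduli of all roots: 0.5372, 1.6710.
All moduli strictly greater than 1? No.
Verdict: Not invertible.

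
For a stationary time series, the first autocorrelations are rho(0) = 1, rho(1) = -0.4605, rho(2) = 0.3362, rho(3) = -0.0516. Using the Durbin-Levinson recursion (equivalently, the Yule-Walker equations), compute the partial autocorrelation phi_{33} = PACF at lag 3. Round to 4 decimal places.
\phi_{33} = 0.1970

The PACF at lag k is phi_{kk}, the last component of the solution
to the Yule-Walker system G_k phi = r_k where
  (G_k)_{ij} = rho(|i - j|), (r_k)_i = rho(i), i,j = 1..k.
Equivalently, Durbin-Levinson gives phi_{kk} iteratively:
  phi_{11} = rho(1)
  phi_{kk} = [rho(k) - sum_{j=1..k-1} phi_{k-1,j} rho(k-j)]
            / [1 - sum_{j=1..k-1} phi_{k-1,j} rho(j)],
  phi_{k,j} = phi_{k-1,j} - phi_{kk} phi_{k-1,k-j},  j = 1..k-1.
Step k = 1:
  phi_11 = rho(1) = -0.4605.
Step k = 2:
  phi_22 = [rho(2) - phi_11 rho(1)] / [1 - phi_11 rho(1)] = [0.3362 - (-0.4605)(-0.4605)] / [1 - (-0.4605)(-0.4605)]
         = 0.12413975 / 0.78793975 = 0.15755.
  Update: phi_21 = phi_11 - phi_22 phi_11 = -0.4605 - (0.15755)(-0.4605) = -0.387948.
Step k = 3:
  phi_33 = [rho(3) - phi_21 rho(2) - phi_22 rho(1)] / [1 - phi_21 rho(1) - phi_22 rho(2)]
    numerator   = -0.0516 - (-0.387948)(0.3362) - (0.15755)(-0.4605) = 0.15137991
    denominator = 1 - (-0.387948)(-0.4605) - (0.15755)(0.3362) = 0.76838156
  phi_33 = 0.15137991 / 0.76838156 = 0.197.
Therefore phi_{33} = 0.1970.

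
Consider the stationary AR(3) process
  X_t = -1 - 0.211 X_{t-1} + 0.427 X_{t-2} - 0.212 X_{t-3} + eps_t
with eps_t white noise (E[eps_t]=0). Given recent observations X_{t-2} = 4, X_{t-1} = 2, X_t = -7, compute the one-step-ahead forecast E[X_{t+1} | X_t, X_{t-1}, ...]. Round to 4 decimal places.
E[X_{t+1} \mid \mathcal F_t] = 0.4830

For an AR(p) model X_t = c + sum_i phi_i X_{t-i} + eps_t, the
one-step-ahead conditional mean is
  E[X_{t+1} | X_t, ...] = c + sum_i phi_i X_{t+1-i}.
Substitute known values:
  E[X_{t+1} | ...] = -1 + (-0.211) * (-7) + (0.427) * (2) + (-0.212) * (4)
                   = 0.4830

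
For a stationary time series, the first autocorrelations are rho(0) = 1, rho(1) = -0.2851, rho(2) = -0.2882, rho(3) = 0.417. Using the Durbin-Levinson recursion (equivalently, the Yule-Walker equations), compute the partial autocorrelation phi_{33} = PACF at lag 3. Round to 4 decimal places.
\phi_{33} = 0.2430

The PACF at lag k is phi_{kk}, the last component of the solution
to the Yule-Walker system G_k phi = r_k where
  (G_k)_{ij} = rho(|i - j|), (r_k)_i = rho(i), i,j = 1..k.
Equivalently, Durbin-Levinson gives phi_{kk} iteratively:
  phi_{11} = rho(1)
  phi_{kk} = [rho(k) - sum_{j=1..k-1} phi_{k-1,j} rho(k-j)]
            / [1 - sum_{j=1..k-1} phi_{k-1,j} rho(j)],
  phi_{k,j} = phi_{k-1,j} - phi_{kk} phi_{k-1,k-j},  j = 1..k-1.
Step k = 1:
  phi_11 = rho(1) = -0.2851.
Step k = 2:
  phi_22 = [rho(2) - phi_11 rho(1)] / [1 - phi_11 rho(1)] = [-0.2882 - (-0.2851)(-0.2851)] / [1 - (-0.2851)(-0.2851)]
         = -0.36948201 / 0.91871799 = -0.402171.
  Update: phi_21 = phi_11 - phi_22 phi_11 = -0.2851 - (-0.402171)(-0.2851) = -0.399759.
Step k = 3:
  phi_33 = [rho(3) - phi_21 rho(2) - phi_22 rho(1)] / [1 - phi_21 rho(1) - phi_22 rho(2)]
    numerator   = 0.417 - (-0.399759)(-0.2882) - (-0.402171)(-0.2851) = 0.18713041
    denominator = 1 - (-0.399759)(-0.2851) - (-0.402171)(-0.2882) = 0.77012293
  phi_33 = 0.18713041 / 0.77012293 = 0.243.
Therefore phi_{33} = 0.2430.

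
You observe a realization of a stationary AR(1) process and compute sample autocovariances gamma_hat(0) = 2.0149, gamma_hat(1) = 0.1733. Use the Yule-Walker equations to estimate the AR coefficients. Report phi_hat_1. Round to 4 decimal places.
\hat\phi_{1} = 0.0860

The Yule-Walker equations for an AR(p) process read, in matrix form,
  Gamma_p phi = r_p,   with   (Gamma_p)_{ij} = gamma(|i - j|),
                       (r_p)_i = gamma(i),   i,j = 1..p.
Substitute the sample gammas (Toeplitz matrix and right-hand side of size 1):
  Gamma_p = [[2.0149]]
  r_p     = [0.1733]
With p = 1 this is the single equation gamma(0) phi_1 = gamma(1):
  phi_hat_1 = gamma(1) / gamma(0) = 0.1733 / 2.0149 = 0.0860.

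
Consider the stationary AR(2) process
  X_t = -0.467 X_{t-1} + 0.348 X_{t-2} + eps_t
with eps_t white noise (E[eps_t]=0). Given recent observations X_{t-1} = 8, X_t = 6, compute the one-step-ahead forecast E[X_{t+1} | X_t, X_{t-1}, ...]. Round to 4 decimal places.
E[X_{t+1} \mid \mathcal F_t] = -0.0180

For an AR(p) model X_t = c + sum_i phi_i X_{t-i} + eps_t, the
one-step-ahead conditional mean is
  E[X_{t+1} | X_t, ...] = c + sum_i phi_i X_{t+1-i}.
Substitute known values:
  E[X_{t+1} | ...] = (-0.467) * (6) + (0.348) * (8)
                   = -0.0180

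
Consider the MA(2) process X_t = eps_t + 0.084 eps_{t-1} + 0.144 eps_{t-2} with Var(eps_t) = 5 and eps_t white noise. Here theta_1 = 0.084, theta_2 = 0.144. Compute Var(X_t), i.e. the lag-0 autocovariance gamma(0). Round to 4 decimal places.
\gamma(0) = 5.1390

For an MA(q) process X_t = eps_t + sum_i theta_i eps_{t-i} with
Var(eps_t) = sigma^2, the variance is
  gamma(0) = sigma^2 * (1 + sum_i theta_i^2).
  sum_i theta_i^2 = (0.084)^2 + (0.144)^2 = 0.007056 + 0.020736 = 0.027792.
  gamma(0) = 5 * (1 + 0.027792) = 5 * 1.027792 = 5.13896, which rounds to 5.1390.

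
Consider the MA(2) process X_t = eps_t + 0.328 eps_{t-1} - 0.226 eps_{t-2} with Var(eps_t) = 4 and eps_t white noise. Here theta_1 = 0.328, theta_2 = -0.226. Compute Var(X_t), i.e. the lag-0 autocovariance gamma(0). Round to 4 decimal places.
\gamma(0) = 4.6346

For an MA(q) process X_t = eps_t + sum_i theta_i eps_{t-i} with
Var(eps_t) = sigma^2, the variance is
  gamma(0) = sigma^2 * (1 + sum_i theta_i^2).
  sum_i theta_i^2 = (0.328)^2 + (-0.226)^2 = 0.107584 + 0.051076 = 0.15866.
  gamma(0) = 4 * (1 + 0.15866) = 4 * 1.15866 = 4.63464, which rounds to 4.6346.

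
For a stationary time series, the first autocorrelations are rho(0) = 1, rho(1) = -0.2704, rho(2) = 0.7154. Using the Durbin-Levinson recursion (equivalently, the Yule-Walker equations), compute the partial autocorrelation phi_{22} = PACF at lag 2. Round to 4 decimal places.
\phi_{22} = 0.6929

The PACF at lag k is phi_{kk}, the last component of the solution
to the Yule-Walker system G_k phi = r_k where
  (G_k)_{ij} = rho(|i - j|), (r_k)_i = rho(i), i,j = 1..k.
Equivalently, Durbin-Levinson gives phi_{kk} iteratively:
  phi_{11} = rho(1)
  phi_{kk} = [rho(k) - sum_{j=1..k-1} phi_{k-1,j} rho(k-j)]
            / [1 - sum_{j=1..k-1} phi_{k-1,j} rho(j)],
  phi_{k,j} = phi_{k-1,j} - phi_{kk} phi_{k-1,k-j},  j = 1..k-1.
Step k = 1:
  phi_11 = rho(1) = -0.2704.
Step k = 2:
  phi_22 = [rho(2) - phi_11 rho(1)] / [1 - phi_11 rho(1)] = [0.7154 - (-0.2704)(-0.2704)] / [1 - (-0.2704)(-0.2704)]
         = 0.64228384 / 0.92688384 = 0.6929.
Therefore phi_{22} = 0.6929.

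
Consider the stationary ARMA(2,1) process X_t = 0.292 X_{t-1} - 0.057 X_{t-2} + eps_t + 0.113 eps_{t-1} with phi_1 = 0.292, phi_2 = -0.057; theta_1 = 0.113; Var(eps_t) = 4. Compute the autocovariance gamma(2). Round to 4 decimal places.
\gamma(2) = 0.2354

Multiply the model equation by X_{t-k} and take expectations. With theta_0 = psi_0 = 1 and psi_j the MA(infinity) weights, this gives
  gamma(k) - sum_i phi_i gamma(k-i) = c_k,
  c_k = sigma^2 * sum_{j=k..q} theta_j psi_{j-k}   (c_k = 0 for k > q),
using gamma(-m) = gamma(m).
psi-weights needed (psi_j = theta_j + sum_i phi_i psi_{j-i}):
  psi_1 = theta_1 + phi_1 = 0.113 + (0.292) = 0.405
Right-hand sides:
  c_0 = sigma^2 (1 + theta_1 psi_1) = 4 * (1 + (0.113)(0.405)) = 4 * 1.045765 = 4.18306
  c_1 = sigma^2 theta_1 = 4 * (0.113) = 0.452
  c_2 = 0
Equations for k = 0, 1, 2 (AR order 2, c_2 = 0):
  (E0) gamma(0) = phi_1 gamma(1) + phi_2 gamma(2) + c_0
  (E1) gamma(1) = phi_1 gamma(0) + phi_2 gamma(1) + c_1
  (E2) gamma(2) = phi_1 gamma(1) + phi_2 gamma(0)
From (E1): gamma(1) = A gamma(0) + B with
  A = phi_1 / (1 - phi_2) = 0.292 / 1.057 = 0.276254,   B = c_1 / (1 - phi_2) = 0.452 / 1.057 = 0.427625.
Insert (E2) into (E0): gamma(0) (1 - phi_2^2) = phi_1 (1 + phi_2) gamma(1) + c_0.
  phi_1 (1 + phi_2) = (0.292)(0.943) = 0.275356,   1 - phi_2^2 = 0.996751.
Replace gamma(1) by A gamma(0) + B and collect gamma(0):
  gamma(0) [0.996751 - (0.275356)(0.276254)] = (0.275356)(0.427625) + 4.18306
  gamma(0) * 0.920683 = 4.300809
  gamma(0) = 4.300809 / 0.920683 = 4.671325.
  gamma(1) = A gamma(0) + B = (0.276254)(4.671325) + (0.427625) = 1.718095.
  gamma(2) = phi_1 gamma(1) + phi_2 gamma(0) = (0.292)(1.718095) + (-0.057)(4.671325) = 0.235418.
Therefore gamma(2) = 0.2354 (to 4 decimal places).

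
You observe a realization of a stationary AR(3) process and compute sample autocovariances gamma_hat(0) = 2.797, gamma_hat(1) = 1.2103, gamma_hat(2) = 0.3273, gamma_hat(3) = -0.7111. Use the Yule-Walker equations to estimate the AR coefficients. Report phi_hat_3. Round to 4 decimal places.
\hat\phi_{3} = -0.3370

The Yule-Walker equations for an AR(p) process read, in matrix form,
  Gamma_p phi = r_p,   with   (Gamma_p)_{ij} = gamma(|i - j|),
                       (r_p)_i = gamma(i),   i,j = 1..p.
Substitute the sample gammas (Toeplitz matrix and right-hand side of size 3):
  Gamma_p = [[2.797, 1.2103, 0.3273], [1.2103, 2.797, 1.2103], [0.3273, 1.2103, 2.797]]
  r_p     = [1.2103, 0.3273, -0.7111]
Written out (R1..R3):
  (R1) 2.797 phi_1 + 1.2103 phi_2 + 0.3273 phi_3 = 1.2103
  (R2) 1.2103 phi_1 + 2.797 phi_2 + 1.2103 phi_3 = 0.3273
  (R3) 0.3273 phi_1 + 1.2103 phi_2 + 2.797 phi_3 = -0.7111
Gaussian elimination:
  R2 <- R2 - (1.2103/2.797) R1 = R2 - (0.432714) R1:  2.273287 phi_2 + 1.068673 phi_3 = -0.196413
  R3 <- R3 - (0.3273/2.797) R1 = R3 - (0.117018) R1:  1.068673 phi_2 + 2.7587 phi_3 = -0.852727
  R3 <- R3 - (1.068673/2.273287) R2 = R3 - (0.4701) R2:  2.256316 phi_3 = -0.760393
Back-substitution:
  phi_hat_3 = -0.760393 / 2.256316 = -0.337006
  phi_hat_2 = (-0.196413 - (1.068673)(-0.337006)) / 2.273287 = 0.072026
  phi_hat_1 = (1.2103 - (1.2103)(0.072026) - (0.3273)(-0.337006)) / 2.797 = 0.440983
So phi_hat = [0.4410, 0.0720, -0.3370].
Therefore phi_hat_3 = -0.3370.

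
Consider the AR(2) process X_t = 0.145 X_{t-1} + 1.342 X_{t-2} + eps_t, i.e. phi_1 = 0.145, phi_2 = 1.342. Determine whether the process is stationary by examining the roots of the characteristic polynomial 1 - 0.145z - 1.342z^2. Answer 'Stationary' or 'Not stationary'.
\text{Not stationary}

The AR(p) characteristic polynomial is P(z) = 1 - 0.145z - 1.342z^2.
Stationarity requires all roots to lie outside the unit circle, i.e. |z| > 1 for every root.
Set 1 + (-0.145) z + (-1.342) z^2 = 0, i.e. a z^2 + b z + c = 0 with a = -1.342, b = -0.145, c = 1.
Discriminant D = b^2 - 4ac = (-0.145)^2 - 4*(-1.342)*1 = 0.021025 - (-5.368) = 5.389025.
D >= 0, so the roots are real: z = (-b +/- sqrt(D)) / (2a) = (0.145 +/- 2.321427) / (-2.684).
  z_1 = (0.145 + 2.321427) / (-2.684) = -0.9189,   |z_1| = 0.9189.
  z_2 = (0.145 - 2.321427) / (-2.684) = 0.8109,   |z_2| = 0.8109.
Moduli of all roots: 0.9189, 0.8109.
All moduli strictly greater than 1? No.
Verdict: Not stationary.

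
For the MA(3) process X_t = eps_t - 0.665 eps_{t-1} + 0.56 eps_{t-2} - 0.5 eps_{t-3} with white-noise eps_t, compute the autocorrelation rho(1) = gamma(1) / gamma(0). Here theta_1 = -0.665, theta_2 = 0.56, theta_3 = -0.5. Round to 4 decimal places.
\rho(1) = -0.6568

For an MA(q) process with theta_0 = 1, the autocovariance is
  gamma(k) = sigma^2 * sum_{i=0..q-k} theta_i * theta_{i+k},
and rho(k) = gamma(k) / gamma(0). Sigma^2 cancels.
  numerator   = (1)*(-0.665) + (-0.665)*(0.56) + (0.56)*(-0.5) = -1.3174.
  denominator = (1)^2 + (-0.665)^2 + (0.56)^2 + (-0.5)^2 = 2.005825.
  rho(1) = -1.3174 / 2.005825 = -0.6568.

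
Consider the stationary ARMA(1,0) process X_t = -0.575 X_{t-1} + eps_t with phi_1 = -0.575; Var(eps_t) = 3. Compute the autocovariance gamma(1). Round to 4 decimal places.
\gamma(1) = -2.5770

Multiply the model equation by X_{t-k} and take expectations. With theta_0 = psi_0 = 1 and psi_j the MA(infinity) weights, this gives
  gamma(k) - sum_i phi_i gamma(k-i) = c_k,
  c_k = sigma^2 * sum_{j=k..q} theta_j psi_{j-k}   (c_k = 0 for k > q),
using gamma(-m) = gamma(m).
Pure AR (q = 0): c_0 = sigma^2 = 3, c_k = 0 for k >= 1.
Equations for k = 0 and k = 1 (AR order 1):
  gamma(0) = phi_1 gamma(1) + c_0
  gamma(1) = phi_1 gamma(0) + c_1
Substituting the second into the first: gamma(0) (1 - phi_1^2) = c_0 + phi_1 c_1, so
  gamma(0) = c_0 / (1 - phi_1^2) = 3 / (1 - (-0.575)^2) = 3 / 0.669375 = 4.481793.
  gamma(1) = phi_1 gamma(0) = (-0.575)(4.481793) = -2.577031.
Therefore gamma(1) = -2.5770 (to 4 decimal places).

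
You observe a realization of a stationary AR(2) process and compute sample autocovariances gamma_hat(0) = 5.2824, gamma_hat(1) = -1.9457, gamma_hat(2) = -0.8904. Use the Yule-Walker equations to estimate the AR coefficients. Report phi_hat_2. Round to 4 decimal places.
\hat\phi_{2} = -0.3520

The Yule-Walker equations for an AR(p) process read, in matrix form,
  Gamma_p phi = r_p,   with   (Gamma_p)_{ij} = gamma(|i - j|),
                       (r_p)_i = gamma(i),   i,j = 1..p.
Substitute the sample gammas (Toeplitz matrix and right-hand side of size 2):
  Gamma_p = [[5.2824, -1.9457], [-1.9457, 5.2824]]
  r_p     = [-1.9457, -0.8904]
Written out:
  5.2824 phi_1 - 1.9457 phi_2 = -1.9457
  -1.9457 phi_1 + 5.2824 phi_2 = -0.8904
Solve by Cramer's rule:
  det = gamma(0)^2 - gamma(1)^2 = (5.2824)^2 - (-1.9457)^2 = 27.90374976 - 3.78574849 = 24.11800127
  phi_hat_1 = [gamma(1) gamma(0) - gamma(1) gamma(2)] / det = [(-1.9457)(5.2824) - (-1.9457)(-0.8904)] / 24.11800127 = -12.01041696 / 24.11800127 = -0.498
  phi_hat_2 = [gamma(0) gamma(2) - gamma(1)^2] / det = [(5.2824)(-0.8904) - (-1.9457)^2] / 24.11800127 = -8.48919745 / 24.11800127 = -0.352
So phi_hat = [-0.4980, -0.3520].
Therefore phi_hat_2 = -0.3520.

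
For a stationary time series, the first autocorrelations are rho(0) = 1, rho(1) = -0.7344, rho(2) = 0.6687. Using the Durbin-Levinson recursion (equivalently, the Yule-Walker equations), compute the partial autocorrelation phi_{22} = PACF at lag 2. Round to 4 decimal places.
\phi_{22} = 0.2808

The PACF at lag k is phi_{kk}, the last component of the solution
to the Yule-Walker system G_k phi = r_k where
  (G_k)_{ij} = rho(|i - j|), (r_k)_i = rho(i), i,j = 1..k.
Equivalently, Durbin-Levinson gives phi_{kk} iteratively:
  phi_{11} = rho(1)
  phi_{kk} = [rho(k) - sum_{j=1..k-1} phi_{k-1,j} rho(k-j)]
            / [1 - sum_{j=1..k-1} phi_{k-1,j} rho(j)],
  phi_{k,j} = phi_{k-1,j} - phi_{kk} phi_{k-1,k-j},  j = 1..k-1.
Step k = 1:
  phi_11 = rho(1) = -0.7344.
Step k = 2:
  phi_22 = [rho(2) - phi_11 rho(1)] / [1 - phi_11 rho(1)] = [0.6687 - (-0.7344)(-0.7344)] / [1 - (-0.7344)(-0.7344)]
         = 0.12935664 / 0.46065664 = 0.2808.
Therefore phi_{22} = 0.2808.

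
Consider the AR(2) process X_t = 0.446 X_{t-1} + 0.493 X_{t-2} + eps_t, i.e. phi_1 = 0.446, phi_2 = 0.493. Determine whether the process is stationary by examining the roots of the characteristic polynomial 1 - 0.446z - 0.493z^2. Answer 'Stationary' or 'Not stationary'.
\text{Stationary}

The AR(p) characteristic polynomial is P(z) = 1 - 0.446z - 0.493z^2.
Stationarity requires all roots to lie outside the unit circle, i.e. |z| > 1 for every root.
Set 1 + (-0.446) z + (-0.493) z^2 = 0, i.e. a z^2 + b z + c = 0 with a = -0.493, b = -0.446, c = 1.
Discriminant D = b^2 - 4ac = (-0.446)^2 - 4*(-0.493)*1 = 0.198916 - (-1.972) = 2.170916.
D >= 0, so the roots are real: z = (-b +/- sqrt(D)) / (2a) = (0.446 +/- 1.473403) / (-0.986).
  z_1 = (0.446 + 1.473403) / (-0.986) = -1.9467,   |z_1| = 1.9467.
  z_2 = (0.446 - 1.473403) / (-0.986) = 1.042,   |z_2| = 1.042.
Moduli of all roots: 1.9467, 1.0420.
All moduli strictly greater than 1? Yes.
Verdict: Stationary.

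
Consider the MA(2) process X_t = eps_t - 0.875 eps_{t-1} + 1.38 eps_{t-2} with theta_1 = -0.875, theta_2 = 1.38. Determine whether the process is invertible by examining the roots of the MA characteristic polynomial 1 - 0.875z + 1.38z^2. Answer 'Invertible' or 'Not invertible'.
\text{Not invertible}

The MA(q) characteristic polynomial is P(z) = 1 - 0.875z + 1.38z^2.
Invertibility requires all roots to lie outside the unit circle, i.e. |z| > 1 for every root.
Set 1 + (-0.875) z + (1.38) z^2 = 0, i.e. a z^2 + b z + c = 0 with a = 1.38, b = -0.875, c = 1.
Discriminant D = b^2 - 4ac = (-0.875)^2 - 4*(1.38)*1 = 0.765625 - (5.52) = -4.754375.
D < 0, so the roots are the complex-conjugate pair z = (-b +/- i sqrt(-D)) / (2a) = 0.317 +/- 0.79i.
For a conjugate pair |z|^2 = z * conj(z) = (product of roots) = c/a = 1/(1.38) = 0.724638, so |z| = sqrt(0.724638) = 0.8513 for both roots.
Moduli of all roots: 0.8513, 0.8513.
All moduli strictly greater than 1? No.
Verdict: Not invertible.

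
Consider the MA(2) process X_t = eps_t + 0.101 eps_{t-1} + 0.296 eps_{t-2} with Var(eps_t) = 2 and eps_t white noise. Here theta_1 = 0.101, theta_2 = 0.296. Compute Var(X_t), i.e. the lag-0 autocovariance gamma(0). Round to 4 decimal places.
\gamma(0) = 2.1956

For an MA(q) process X_t = eps_t + sum_i theta_i eps_{t-i} with
Var(eps_t) = sigma^2, the variance is
  gamma(0) = sigma^2 * (1 + sum_i theta_i^2).
  sum_i theta_i^2 = (0.101)^2 + (0.296)^2 = 0.010201 + 0.087616 = 0.097817.
  gamma(0) = 2 * (1 + 0.097817) = 2 * 1.097817 = 2.195634, which rounds to 2.1956.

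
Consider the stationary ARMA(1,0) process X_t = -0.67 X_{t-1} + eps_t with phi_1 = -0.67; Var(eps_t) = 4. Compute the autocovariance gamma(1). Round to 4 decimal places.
\gamma(1) = -4.8630

Multiply the model equation by X_{t-k} and take expectations. With theta_0 = psi_0 = 1 and psi_j the MA(infinity) weights, this gives
  gamma(k) - sum_i phi_i gamma(k-i) = c_k,
  c_k = sigma^2 * sum_{j=k..q} theta_j psi_{j-k}   (c_k = 0 for k > q),
using gamma(-m) = gamma(m).
Pure AR (q = 0): c_0 = sigma^2 = 4, c_k = 0 for k >= 1.
Equations for k = 0 and k = 1 (AR order 1):
  gamma(0) = phi_1 gamma(1) + c_0
  gamma(1) = phi_1 gamma(0) + c_1
Substituting the second into the first: gamma(0) (1 - phi_1^2) = c_0 + phi_1 c_1, so
  gamma(0) = c_0 / (1 - phi_1^2) = 4 / (1 - (-0.67)^2) = 4 / 0.5511 = 7.258211.
  gamma(1) = phi_1 gamma(0) = (-0.67)(7.258211) = -4.863001.
Therefore gamma(1) = -4.8630 (to 4 decimal places).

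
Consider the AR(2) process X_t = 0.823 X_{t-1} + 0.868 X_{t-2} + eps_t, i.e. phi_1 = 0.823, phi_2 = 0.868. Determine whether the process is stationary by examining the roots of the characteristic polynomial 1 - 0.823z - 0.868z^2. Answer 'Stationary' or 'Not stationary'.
\text{Not stationary}

The AR(p) characteristic polynomial is P(z) = 1 - 0.823z - 0.868z^2.
Stationarity requires all roots to lie outside the unit circle, i.e. |z| > 1 for every root.
Set 1 + (-0.823) z + (-0.868) z^2 = 0, i.e. a z^2 + b z + c = 0 with a = -0.868, b = -0.823, c = 1.
Discriminant D = b^2 - 4ac = (-0.823)^2 - 4*(-0.868)*1 = 0.677329 - (-3.472) = 4.149329.
D >= 0, so the roots are real: z = (-b +/- sqrt(D)) / (2a) = (0.823 +/- 2.03699) / (-1.736).
  z_1 = (0.823 + 2.03699) / (-1.736) = -1.6475,   |z_1| = 1.6475.
  z_2 = (0.823 - 2.03699) / (-1.736) = 0.6993,   |z_2| = 0.6993.
Moduli of all roots: 1.6475, 0.6993.
All moduli strictly greater than 1? No.
Verdict: Not stationary.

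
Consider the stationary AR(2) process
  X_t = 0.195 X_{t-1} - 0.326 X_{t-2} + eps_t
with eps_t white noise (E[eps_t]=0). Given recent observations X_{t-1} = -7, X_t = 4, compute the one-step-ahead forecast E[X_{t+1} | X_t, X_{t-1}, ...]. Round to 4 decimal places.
E[X_{t+1} \mid \mathcal F_t] = 3.0620

For an AR(p) model X_t = c + sum_i phi_i X_{t-i} + eps_t, the
one-step-ahead conditional mean is
  E[X_{t+1} | X_t, ...] = c + sum_i phi_i X_{t+1-i}.
Substitute known values:
  E[X_{t+1} | ...] = (0.195) * (4) + (-0.326) * (-7)
                   = 3.0620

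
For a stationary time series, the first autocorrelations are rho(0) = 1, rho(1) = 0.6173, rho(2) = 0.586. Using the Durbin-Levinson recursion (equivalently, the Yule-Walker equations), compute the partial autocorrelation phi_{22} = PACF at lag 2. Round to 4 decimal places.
\phi_{22} = 0.3311

The PACF at lag k is phi_{kk}, the last component of the solution
to the Yule-Walker system G_k phi = r_k where
  (G_k)_{ij} = rho(|i - j|), (r_k)_i = rho(i), i,j = 1..k.
Equivalently, Durbin-Levinson gives phi_{kk} iteratively:
  phi_{11} = rho(1)
  phi_{kk} = [rho(k) - sum_{j=1..k-1} phi_{k-1,j} rho(k-j)]
            / [1 - sum_{j=1..k-1} phi_{k-1,j} rho(j)],
  phi_{k,j} = phi_{k-1,j} - phi_{kk} phi_{k-1,k-j},  j = 1..k-1.
Step k = 1:
  phi_11 = rho(1) = 0.6173.
Step k = 2:
  phi_22 = [rho(2) - phi_11 rho(1)] / [1 - phi_11 rho(1)] = [0.586 - (0.6173)(0.6173)] / [1 - (0.6173)(0.6173)]
         = 0.20494071 / 0.61894071 = 0.3311.
Therefore phi_{22} = 0.3311.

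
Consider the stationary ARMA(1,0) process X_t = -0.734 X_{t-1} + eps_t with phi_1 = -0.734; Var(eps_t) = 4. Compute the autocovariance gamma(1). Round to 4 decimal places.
\gamma(1) = -6.3654

Multiply the model equation by X_{t-k} and take expectations. With theta_0 = psi_0 = 1 and psi_j the MA(infinity) weights, this gives
  gamma(k) - sum_i phi_i gamma(k-i) = c_k,
  c_k = sigma^2 * sum_{j=k..q} theta_j psi_{j-k}   (c_k = 0 for k > q),
using gamma(-m) = gamma(m).
Pure AR (q = 0): c_0 = sigma^2 = 4, c_k = 0 for k >= 1.
Equations for k = 0 and k = 1 (AR order 1):
  gamma(0) = phi_1 gamma(1) + c_0
  gamma(1) = phi_1 gamma(0) + c_1
Substituting the second into the first: gamma(0) (1 - phi_1^2) = c_0 + phi_1 c_1, so
  gamma(0) = c_0 / (1 - phi_1^2) = 4 / (1 - (-0.734)^2) = 4 / 0.461244 = 8.6722.
  gamma(1) = phi_1 gamma(0) = (-0.734)(8.6722) = -6.365394.
Therefore gamma(1) = -6.3654 (to 4 decimal places).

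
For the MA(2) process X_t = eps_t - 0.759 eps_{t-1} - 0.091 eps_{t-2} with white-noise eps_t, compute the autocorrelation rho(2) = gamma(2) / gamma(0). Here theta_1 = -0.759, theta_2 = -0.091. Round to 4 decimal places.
\rho(2) = -0.0574

For an MA(q) process with theta_0 = 1, the autocovariance is
  gamma(k) = sigma^2 * sum_{i=0..q-k} theta_i * theta_{i+k},
and rho(k) = gamma(k) / gamma(0). Sigma^2 cancels.
  numerator   = (1)*(-0.091) = -0.091.
  denominator = (1)^2 + (-0.759)^2 + (-0.091)^2 = 1.584362.
  rho(2) = -0.091 / 1.584362 = -0.0574.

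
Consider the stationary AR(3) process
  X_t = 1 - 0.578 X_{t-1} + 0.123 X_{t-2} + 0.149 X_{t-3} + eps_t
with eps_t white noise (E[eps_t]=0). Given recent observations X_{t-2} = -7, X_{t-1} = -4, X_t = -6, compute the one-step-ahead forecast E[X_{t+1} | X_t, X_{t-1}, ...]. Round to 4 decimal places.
E[X_{t+1} \mid \mathcal F_t] = 2.9330

For an AR(p) model X_t = c + sum_i phi_i X_{t-i} + eps_t, the
one-step-ahead conditional mean is
  E[X_{t+1} | X_t, ...] = c + sum_i phi_i X_{t+1-i}.
Substitute known values:
  E[X_{t+1} | ...] = 1 + (-0.578) * (-6) + (0.123) * (-4) + (0.149) * (-7)
                   = 2.9330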